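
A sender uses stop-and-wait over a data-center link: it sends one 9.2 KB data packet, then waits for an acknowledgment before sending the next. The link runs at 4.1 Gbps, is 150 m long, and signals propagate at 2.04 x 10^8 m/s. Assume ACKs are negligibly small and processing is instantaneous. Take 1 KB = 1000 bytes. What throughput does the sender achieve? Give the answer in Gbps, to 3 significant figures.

t_tx = L/R = 73600/4.1e+09 = 1.79512e-05 s.
t_prop = 150/204000000 = 7.35294e-07 s; RTT = 1.47059e-06 s.
Cycle = t_tx + RTT = 1.94218e-05 s.
Throughput = L / cycle = 73600 / 1.94218e-05 = 3.79 Gbps.

3.79 Gbps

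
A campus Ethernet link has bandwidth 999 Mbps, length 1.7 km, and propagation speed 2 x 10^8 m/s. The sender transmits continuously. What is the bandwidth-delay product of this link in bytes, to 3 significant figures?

Propagation delay = 1700 / 200000000 = 8.5e-06 s.
BDP = R × t_prop = 999000000 × 8.5e-06 = 8491.5 bits.
In bytes: 8491.5/8 = 1060 bytes.

1060 bytes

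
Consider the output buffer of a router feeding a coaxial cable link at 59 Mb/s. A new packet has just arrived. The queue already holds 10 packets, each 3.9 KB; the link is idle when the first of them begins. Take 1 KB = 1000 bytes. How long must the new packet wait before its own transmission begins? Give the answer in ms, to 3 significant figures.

5.29 ms

Each queued packet: L/R = 31200/59000000 = 0.528814 ms.
10 queued → 5.28814 ms.
Queuing delay = 5.29 ms.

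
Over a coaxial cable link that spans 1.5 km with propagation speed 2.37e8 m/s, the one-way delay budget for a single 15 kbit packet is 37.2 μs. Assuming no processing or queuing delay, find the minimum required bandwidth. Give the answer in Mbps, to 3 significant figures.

Propagation delay = 1500 / 237000000 = 6.32911 μs.
Transmission budget = 37.2 − 6.32911 = 30.8709 μs.
R ≥ L / t_tx = 15000 bits / 3.08709e-05 s = 486 Mbps.

486 Mbps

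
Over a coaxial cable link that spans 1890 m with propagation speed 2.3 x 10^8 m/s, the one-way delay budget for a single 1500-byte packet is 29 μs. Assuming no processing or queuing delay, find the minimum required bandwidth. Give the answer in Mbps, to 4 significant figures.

L = 12000 bits.
Propagation delay = 1890 / 2.3e+08 = 8.21739 μs.
Transmission budget = 29 − 8.21739 = 20.7826 μs.
R ≥ L / t_tx = 12000 bits / 2.07826e-05 s = 577.4 Mbps.

577.4 Mbps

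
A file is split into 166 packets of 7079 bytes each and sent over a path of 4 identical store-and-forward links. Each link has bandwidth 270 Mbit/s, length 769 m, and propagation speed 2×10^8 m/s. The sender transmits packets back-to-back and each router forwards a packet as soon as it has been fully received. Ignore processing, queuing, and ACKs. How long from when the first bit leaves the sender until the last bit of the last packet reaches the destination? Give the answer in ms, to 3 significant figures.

35.5 ms

Per-hop transmission t_tx = L/R = 56632/270000000 = 0.209748 ms.
Per-hop propagation t_prop = 769/200000000 = 0.003845 ms.
Pipeline fill: first packet needs 4·t_tx to clear all hops; remaining 165 packets each add one t_tx.
Total = (4+166-1)·t_tx + 4·t_prop = 169·0.209748 + 4·0.003845 = 35.5 ms.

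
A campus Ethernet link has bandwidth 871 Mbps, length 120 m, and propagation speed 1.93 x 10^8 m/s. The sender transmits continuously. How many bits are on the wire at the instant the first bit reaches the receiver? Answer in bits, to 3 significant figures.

Propagation delay = 120 / 193000000 = 6.21762e-07 s.
BDP = R × t_prop = 871000000 × 6.21762e-07 = 541.554 bits.

542 bits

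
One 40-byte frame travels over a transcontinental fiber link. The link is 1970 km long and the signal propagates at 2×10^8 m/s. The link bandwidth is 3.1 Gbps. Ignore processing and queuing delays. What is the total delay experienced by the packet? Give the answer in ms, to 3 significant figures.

L = 40 × 8 = 320 bits.
Transmission delay = L/R = 320 / 3100000000 = 0.000103226 ms.
Propagation delay = d/s = 1970000 m / 200000000 m/s = 9.85 ms.
Total = 9.85 ms.

9.85 ms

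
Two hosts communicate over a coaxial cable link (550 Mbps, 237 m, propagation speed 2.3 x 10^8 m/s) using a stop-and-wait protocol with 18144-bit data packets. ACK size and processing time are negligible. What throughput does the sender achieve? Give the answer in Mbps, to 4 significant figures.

517.7 Mbps

t_tx = L/R = 18144/550000000 = 3.29891e-05 s.
t_prop = 237/2.3e+08 = 1.03043e-06 s; RTT = 2.06087e-06 s.
Cycle = t_tx + RTT = 3.505e-05 s.
Throughput = L / cycle = 18144 / 3.505e-05 = 517.7 Mbps.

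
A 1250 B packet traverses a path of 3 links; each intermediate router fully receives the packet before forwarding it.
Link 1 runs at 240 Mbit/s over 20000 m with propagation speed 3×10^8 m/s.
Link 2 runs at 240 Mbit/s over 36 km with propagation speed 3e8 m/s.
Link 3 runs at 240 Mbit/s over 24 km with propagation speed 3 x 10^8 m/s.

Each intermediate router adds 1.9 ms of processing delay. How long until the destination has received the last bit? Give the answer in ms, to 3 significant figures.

L = 1250 × 8 = 10000 bits.
Transmission delay per hop = L/R = 10000/240000000 = 0.0416667 ms; 3 hops → 0.125 ms.
Propagation delays (d/s per hop): 0.0666667, 0.12, 0.08 ms; sum = 0.266667 ms.
Processing at 2 router(s): 2 × 1.9 ms = 3.8 ms.
End-to-end = 4.19 ms.

4.19 ms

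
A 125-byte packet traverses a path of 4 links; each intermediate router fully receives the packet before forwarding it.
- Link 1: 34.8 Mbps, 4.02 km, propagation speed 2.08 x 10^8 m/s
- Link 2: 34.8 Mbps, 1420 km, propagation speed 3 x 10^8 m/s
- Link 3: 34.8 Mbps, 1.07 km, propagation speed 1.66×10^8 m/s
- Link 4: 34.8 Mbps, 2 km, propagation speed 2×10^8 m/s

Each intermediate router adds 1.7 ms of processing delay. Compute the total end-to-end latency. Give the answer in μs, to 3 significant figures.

L = 125 × 8 = 1000 bits.
Transmission delay per hop = L/R = 1000/34800000 = 28.7356 μs; 4 hops → 114.943 μs.
Propagation delays (d/s per hop): 19.3269, 4733.33, 6.44578, 10 μs; sum = 4769.11 μs.
Processing at 3 router(s): 3 × 1.7 ms = 5100 μs.
End-to-end = 9980 μs.

9980 μs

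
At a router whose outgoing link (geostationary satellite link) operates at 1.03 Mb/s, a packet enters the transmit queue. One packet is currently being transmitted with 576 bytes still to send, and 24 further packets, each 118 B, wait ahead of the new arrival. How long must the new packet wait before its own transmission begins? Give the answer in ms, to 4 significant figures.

Each queued packet: L/R = 944/1030000 = 0.916505 ms.
24 queued → 21.9961 ms.
Plus remaining 4608 bits of current packet: 4.47379 ms.
Queuing delay = 26.47 ms.

26.47 ms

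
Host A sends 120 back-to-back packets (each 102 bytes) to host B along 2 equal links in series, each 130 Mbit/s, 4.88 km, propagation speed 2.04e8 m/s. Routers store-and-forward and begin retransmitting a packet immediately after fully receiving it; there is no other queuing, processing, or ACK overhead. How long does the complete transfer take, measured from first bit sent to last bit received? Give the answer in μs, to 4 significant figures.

Per-hop transmission t_tx = L/R = 816/130000000 = 6.27692 μs.
Per-hop propagation t_prop = 4880/204000000 = 23.9216 μs.
Pipeline fill: first packet needs 2·t_tx to clear all hops; remaining 119 packets each add one t_tx.
Total = (2+120-1)·t_tx + 2·t_prop = 121·6.27692 + 2·23.9216 = 807.4 μs.

807.4 μs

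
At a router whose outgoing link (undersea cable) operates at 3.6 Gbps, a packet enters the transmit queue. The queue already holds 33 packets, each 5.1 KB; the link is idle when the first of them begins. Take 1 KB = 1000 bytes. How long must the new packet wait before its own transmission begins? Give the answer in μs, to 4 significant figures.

374.0 μs

Each queued packet: L/R = 40800/3600000000 = 11.3333 μs.
33 queued → 374 μs.
Queuing delay = 374.0 μs.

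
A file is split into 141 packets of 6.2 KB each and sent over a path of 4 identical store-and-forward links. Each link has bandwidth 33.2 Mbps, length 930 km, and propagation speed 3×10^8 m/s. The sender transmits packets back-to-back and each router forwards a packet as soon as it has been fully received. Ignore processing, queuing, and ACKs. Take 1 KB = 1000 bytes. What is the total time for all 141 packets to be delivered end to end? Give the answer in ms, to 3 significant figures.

Per-hop transmission t_tx = L/R = 49600/3.32e+07 = 1.49398 ms.
Per-hop propagation t_prop = 930000/300000000 = 3.1 ms.
Pipeline fill: first packet needs 4·t_tx to clear all hops; remaining 140 packets each add one t_tx.
Total = (4+141-1)·t_tx + 4·t_prop = 144·1.49398 + 4·3.1 = 228 ms.

228 ms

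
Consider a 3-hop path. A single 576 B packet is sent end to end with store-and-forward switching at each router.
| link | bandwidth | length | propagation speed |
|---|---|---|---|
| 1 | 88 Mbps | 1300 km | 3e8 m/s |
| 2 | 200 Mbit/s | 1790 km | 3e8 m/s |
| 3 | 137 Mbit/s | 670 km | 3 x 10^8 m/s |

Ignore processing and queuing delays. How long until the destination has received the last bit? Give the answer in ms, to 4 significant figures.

L = 576 × 8 = 4608 bits.
Transmission delays (L/R per hop): 0.0523636, 0.02304, 0.033635 ms; sum = 0.109039 ms.
Propagation delays (d/s per hop): 4.33333, 5.96667, 2.23333 ms; sum = 12.5333 ms.
End-to-end = 12.64 ms.

12.64 ms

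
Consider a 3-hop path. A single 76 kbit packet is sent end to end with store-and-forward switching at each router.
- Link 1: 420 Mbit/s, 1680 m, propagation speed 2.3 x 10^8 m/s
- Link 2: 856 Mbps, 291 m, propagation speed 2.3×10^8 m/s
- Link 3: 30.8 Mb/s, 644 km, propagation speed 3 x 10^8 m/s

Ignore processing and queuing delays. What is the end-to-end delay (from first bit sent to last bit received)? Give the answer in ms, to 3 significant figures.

L = 76000 bits.
Transmission delays (L/R per hop): 0.180952, 0.088785, 2.46753 ms; sum = 2.73727 ms.
Propagation delays (d/s per hop): 0.00730435, 0.00126522, 2.14667 ms; sum = 2.15524 ms.
End-to-end = 4.89 ms.

4.89 ms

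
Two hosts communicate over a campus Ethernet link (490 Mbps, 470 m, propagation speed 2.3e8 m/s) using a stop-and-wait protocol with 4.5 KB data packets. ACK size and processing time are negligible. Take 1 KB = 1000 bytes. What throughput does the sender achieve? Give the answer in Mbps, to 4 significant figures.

t_tx = L/R = 36000/490000000 = 7.34694e-05 s.
t_prop = 470/2.3e+08 = 2.04348e-06 s; RTT = 4.08696e-06 s.
Cycle = t_tx + RTT = 7.75563e-05 s.
Throughput = L / cycle = 36000 / 7.75563e-05 = 464.2 Mbps.

464.2 Mbps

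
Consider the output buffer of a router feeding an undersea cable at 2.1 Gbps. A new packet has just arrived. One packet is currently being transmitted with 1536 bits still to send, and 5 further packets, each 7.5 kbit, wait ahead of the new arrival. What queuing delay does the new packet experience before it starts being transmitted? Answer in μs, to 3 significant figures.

18.6 μs

Each queued packet: L/R = 7500/2100000000 = 3.57143 μs.
5 queued → 17.8571 μs.
Plus remaining 1536 bits of current packet: 0.731429 μs.
Queuing delay = 18.6 μs.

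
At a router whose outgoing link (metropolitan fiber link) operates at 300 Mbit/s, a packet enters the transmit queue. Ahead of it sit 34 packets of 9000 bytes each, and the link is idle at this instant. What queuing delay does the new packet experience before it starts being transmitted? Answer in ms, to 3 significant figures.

8.16 ms

Each queued packet: L/R = 72000/300000000 = 0.24 ms.
34 queued → 8.16 ms.
Queuing delay = 8.16 ms.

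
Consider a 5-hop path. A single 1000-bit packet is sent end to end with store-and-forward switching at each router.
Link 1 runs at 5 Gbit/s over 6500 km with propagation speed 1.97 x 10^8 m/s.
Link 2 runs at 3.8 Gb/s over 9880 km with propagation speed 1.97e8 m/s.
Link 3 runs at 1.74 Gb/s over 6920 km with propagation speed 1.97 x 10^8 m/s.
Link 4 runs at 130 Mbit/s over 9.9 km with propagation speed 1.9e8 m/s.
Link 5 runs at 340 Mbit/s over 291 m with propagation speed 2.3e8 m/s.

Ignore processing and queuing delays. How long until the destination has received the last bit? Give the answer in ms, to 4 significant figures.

Transmission delays (L/R per hop): 0.0002, 0.000263158, 0.000574713, 0.00769231, 0.00294118 ms; sum = 0.0116714 ms.
Propagation delays (d/s per hop): 32.9949, 50.1523, 35.1269, 0.0521053, 0.00126522 ms; sum = 118.327 ms.
End-to-end = 118.3 ms.

118.3 ms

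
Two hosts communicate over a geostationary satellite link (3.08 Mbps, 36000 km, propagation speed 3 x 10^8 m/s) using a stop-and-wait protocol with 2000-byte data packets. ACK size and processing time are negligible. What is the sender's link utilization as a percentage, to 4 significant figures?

t_tx = L/R = 16000/3080000 = 0.00519481 s.
t_prop = 36000000/300000000 = 0.12 s; RTT = 0.24 s.
Cycle = t_tx + RTT = 0.245195 s.
Utilization = t_tx / cycle = 0.00519481/0.245195 = 2.119 %.

2.119 %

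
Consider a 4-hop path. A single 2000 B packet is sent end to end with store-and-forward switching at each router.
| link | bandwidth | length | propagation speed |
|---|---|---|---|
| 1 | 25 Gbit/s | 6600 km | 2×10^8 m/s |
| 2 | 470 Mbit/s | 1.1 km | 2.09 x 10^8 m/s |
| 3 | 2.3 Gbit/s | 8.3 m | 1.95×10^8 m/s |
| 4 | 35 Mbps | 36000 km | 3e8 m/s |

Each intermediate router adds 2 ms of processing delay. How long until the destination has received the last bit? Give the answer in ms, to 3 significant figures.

L = 2000 × 8 = 16000 bits.
Transmission delays (L/R per hop): 0.00064, 0.0340426, 0.00695652, 0.457143 ms; sum = 0.498782 ms.
Propagation delays (d/s per hop): 33, 0.00526316, 4.25641e-05, 120 ms; sum = 153.005 ms.
Processing at 3 router(s): 3 × 2 ms = 6 ms.
End-to-end = 160 ms.

160 ms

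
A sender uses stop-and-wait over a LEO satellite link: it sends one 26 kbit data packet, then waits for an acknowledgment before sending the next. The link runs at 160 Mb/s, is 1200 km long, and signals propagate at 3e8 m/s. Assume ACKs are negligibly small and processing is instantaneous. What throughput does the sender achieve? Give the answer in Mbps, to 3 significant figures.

3.19 Mbps

t_tx = L/R = 26000/160000000 = 0.0001625 s.
t_prop = 1200000/300000000 = 0.004 s; RTT = 0.008 s.
Cycle = t_tx + RTT = 0.0081625 s.
Throughput = L / cycle = 26000 / 0.0081625 = 3.19 Mbps.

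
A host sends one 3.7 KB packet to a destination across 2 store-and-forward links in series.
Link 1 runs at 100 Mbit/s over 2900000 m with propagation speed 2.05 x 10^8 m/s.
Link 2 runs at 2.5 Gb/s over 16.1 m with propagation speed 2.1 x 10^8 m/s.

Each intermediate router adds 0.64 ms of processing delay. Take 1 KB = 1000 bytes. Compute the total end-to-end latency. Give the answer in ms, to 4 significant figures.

15.09 ms

L = 29600 bits.
Transmission delays (L/R per hop): 0.296, 0.01184 ms; sum = 0.30784 ms.
Propagation delays (d/s per hop): 14.1463, 7.66667e-05 ms; sum = 14.1464 ms.
Processing at 1 router(s): 1 × 0.64 ms = 0.64 ms.
End-to-end = 15.09 ms.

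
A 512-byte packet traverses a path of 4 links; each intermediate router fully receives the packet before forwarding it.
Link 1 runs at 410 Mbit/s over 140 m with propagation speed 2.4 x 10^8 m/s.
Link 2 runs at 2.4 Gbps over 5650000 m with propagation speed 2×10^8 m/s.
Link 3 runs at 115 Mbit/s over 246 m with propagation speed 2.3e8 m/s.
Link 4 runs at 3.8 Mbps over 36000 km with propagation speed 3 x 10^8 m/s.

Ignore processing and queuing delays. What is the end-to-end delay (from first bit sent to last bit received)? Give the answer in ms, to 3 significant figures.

149 ms

L = 512 × 8 = 4096 bits.
Transmission delays (L/R per hop): 0.00999024, 0.00170667, 0.0356174, 1.07789 ms; sum = 1.12521 ms.
Propagation delays (d/s per hop): 0.000583333, 28.25, 0.00106957, 120 ms; sum = 148.252 ms.
End-to-end = 149 ms.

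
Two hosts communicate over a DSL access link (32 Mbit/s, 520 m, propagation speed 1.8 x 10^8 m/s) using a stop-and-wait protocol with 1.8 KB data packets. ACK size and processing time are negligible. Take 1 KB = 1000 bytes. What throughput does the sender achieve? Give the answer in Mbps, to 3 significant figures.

31.6 Mbps

t_tx = L/R = 14400/32000000 = 0.00045 s.
t_prop = 520/180000000 = 2.88889e-06 s; RTT = 5.77778e-06 s.
Cycle = t_tx + RTT = 0.000455778 s.
Throughput = L / cycle = 14400 / 0.000455778 = 31.6 Mbps.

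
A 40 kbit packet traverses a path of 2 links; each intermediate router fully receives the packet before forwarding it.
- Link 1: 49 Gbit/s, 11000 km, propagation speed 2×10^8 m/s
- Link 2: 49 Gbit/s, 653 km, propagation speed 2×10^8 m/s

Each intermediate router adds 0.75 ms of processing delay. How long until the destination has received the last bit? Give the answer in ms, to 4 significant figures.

59.02 ms

L = 40000 bits.
Transmission delay per hop = L/R = 40000/49000000000 = 0.000816327 ms; 2 hops → 0.00163265 ms.
Propagation delays (d/s per hop): 55, 3.265 ms; sum = 58.265 ms.
Processing at 1 router(s): 1 × 0.75 ms = 0.75 ms.
End-to-end = 59.02 ms.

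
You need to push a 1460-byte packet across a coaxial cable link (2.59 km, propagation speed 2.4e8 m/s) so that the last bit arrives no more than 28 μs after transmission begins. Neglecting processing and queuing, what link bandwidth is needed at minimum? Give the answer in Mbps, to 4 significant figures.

678.7 Mbps

L = 11680 bits.
Propagation delay = 2590 / 240000000 = 10.7917 μs.
Transmission budget = 28 − 10.7917 = 17.2083 μs.
R ≥ L / t_tx = 11680 bits / 1.72083e-05 s = 678.7 Mbps.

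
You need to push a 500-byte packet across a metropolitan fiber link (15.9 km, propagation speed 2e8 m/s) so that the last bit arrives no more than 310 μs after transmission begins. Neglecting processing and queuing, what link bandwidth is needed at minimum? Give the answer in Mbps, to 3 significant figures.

L = 4000 bits.
Propagation delay = 15900 / 200000000 = 79.5 μs.
Transmission budget = 310 − 79.5 = 230.5 μs.
R ≥ L / t_tx = 4000 bits / 0.0002305 s = 17.4 Mbps.

17.4 Mbps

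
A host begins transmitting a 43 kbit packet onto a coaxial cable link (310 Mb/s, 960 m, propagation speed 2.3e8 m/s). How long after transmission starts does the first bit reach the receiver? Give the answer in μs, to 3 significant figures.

First bit experiences only propagation delay: d/s = 960/2.3e+08 = 4.17 μs.

4.17 μs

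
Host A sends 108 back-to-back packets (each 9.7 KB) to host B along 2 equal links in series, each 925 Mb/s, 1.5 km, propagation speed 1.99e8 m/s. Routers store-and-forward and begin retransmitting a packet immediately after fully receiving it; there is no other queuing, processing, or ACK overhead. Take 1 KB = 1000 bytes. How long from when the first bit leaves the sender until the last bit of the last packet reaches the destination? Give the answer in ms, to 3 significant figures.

9.16 ms

Per-hop transmission t_tx = L/R = 77600/925000000 = 0.0838919 ms.
Per-hop propagation t_prop = 1500/199000000 = 0.00753769 ms.
Pipeline fill: first packet needs 2·t_tx to clear all hops; remaining 107 packets each add one t_tx.
Total = (2+108-1)·t_tx + 2·t_prop = 109·0.0838919 + 2·0.00753769 = 9.16 ms.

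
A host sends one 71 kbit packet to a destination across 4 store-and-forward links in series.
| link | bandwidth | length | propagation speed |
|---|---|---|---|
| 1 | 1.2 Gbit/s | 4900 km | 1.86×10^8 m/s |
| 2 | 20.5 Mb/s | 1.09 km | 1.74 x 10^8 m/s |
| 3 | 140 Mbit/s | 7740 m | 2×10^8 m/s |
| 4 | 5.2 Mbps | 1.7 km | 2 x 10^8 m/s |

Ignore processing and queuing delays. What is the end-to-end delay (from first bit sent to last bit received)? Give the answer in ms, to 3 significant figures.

44.1 ms

L = 71000 bits.
Transmission delays (L/R per hop): 0.0591667, 3.46341, 0.507143, 13.6538 ms; sum = 17.6836 ms.
Propagation delays (d/s per hop): 26.3441, 0.00626437, 0.0387, 0.0085 ms; sum = 26.3976 ms.
End-to-end = 44.1 ms.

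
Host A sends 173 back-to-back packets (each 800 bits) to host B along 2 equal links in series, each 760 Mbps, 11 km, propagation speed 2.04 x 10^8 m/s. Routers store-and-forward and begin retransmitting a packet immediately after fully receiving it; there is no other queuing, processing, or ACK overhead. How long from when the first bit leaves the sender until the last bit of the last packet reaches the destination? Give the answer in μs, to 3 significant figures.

291 μs

Per-hop transmission t_tx = L/R = 800/760000000 = 1.05263 μs.
Per-hop propagation t_prop = 11000/204000000 = 53.9216 μs.
Pipeline fill: first packet needs 2·t_tx to clear all hops; remaining 172 packets each add one t_tx.
Total = (2+173-1)·t_tx + 2·t_prop = 174·1.05263 + 2·53.9216 = 291 μs.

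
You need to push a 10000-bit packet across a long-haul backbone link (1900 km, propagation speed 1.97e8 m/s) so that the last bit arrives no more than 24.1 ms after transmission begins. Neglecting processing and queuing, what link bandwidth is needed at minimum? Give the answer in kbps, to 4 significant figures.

691.8 kbps

Propagation delay = 1900000 / 197000000 = 9.64467 ms.
Transmission budget = 24.1 − 9.64467 = 14.4553 ms.
R ≥ L / t_tx = 10000 bits / 0.0144553 s = 691.8 kbps.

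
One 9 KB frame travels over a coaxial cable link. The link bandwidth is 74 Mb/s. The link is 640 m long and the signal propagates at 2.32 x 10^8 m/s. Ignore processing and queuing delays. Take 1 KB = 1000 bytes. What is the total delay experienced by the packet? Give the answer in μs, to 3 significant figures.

976 μs

L = 72000 bits.
Transmission delay = L/R = 72000 / 74000000 = 972.973 μs.
Propagation delay = d/s = 640 m / 2.32e+08 m/s = 2.75862 μs.
Total = 976 μs.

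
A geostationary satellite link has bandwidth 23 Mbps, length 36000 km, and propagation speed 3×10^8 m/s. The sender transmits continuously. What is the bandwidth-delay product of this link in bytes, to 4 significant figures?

345000 bytes

Propagation delay = 36000000 / 300000000 = 0.12 s.
BDP = R × t_prop = 23000000 × 0.12 = 2760000 bits.
In bytes: 2760000/8 = 345000 bytes.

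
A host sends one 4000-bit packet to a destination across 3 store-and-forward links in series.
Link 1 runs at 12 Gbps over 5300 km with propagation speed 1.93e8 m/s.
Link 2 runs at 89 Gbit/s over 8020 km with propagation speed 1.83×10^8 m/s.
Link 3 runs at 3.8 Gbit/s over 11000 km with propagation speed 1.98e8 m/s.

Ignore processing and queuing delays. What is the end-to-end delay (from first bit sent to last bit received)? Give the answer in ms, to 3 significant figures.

Transmission delays (L/R per hop): 0.000333333, 4.49438e-05, 0.00105263 ms; sum = 0.00143091 ms.
Propagation delays (d/s per hop): 27.4611, 43.8251, 55.5556 ms; sum = 126.842 ms.
End-to-end = 127 ms.

127 ms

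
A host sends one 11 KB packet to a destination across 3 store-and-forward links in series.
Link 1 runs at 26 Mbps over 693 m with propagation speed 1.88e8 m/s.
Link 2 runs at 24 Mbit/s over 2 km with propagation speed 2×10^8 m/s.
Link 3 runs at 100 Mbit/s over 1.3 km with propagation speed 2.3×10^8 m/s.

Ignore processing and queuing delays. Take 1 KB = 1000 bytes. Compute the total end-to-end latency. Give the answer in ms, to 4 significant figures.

7.951 ms

L = 88000 bits.
Transmission delays (L/R per hop): 3.38462, 3.66667, 0.88 ms; sum = 7.93128 ms.
Propagation delays (d/s per hop): 0.00368617, 0.01, 0.00565217 ms; sum = 0.0193383 ms.
End-to-end = 7.951 ms.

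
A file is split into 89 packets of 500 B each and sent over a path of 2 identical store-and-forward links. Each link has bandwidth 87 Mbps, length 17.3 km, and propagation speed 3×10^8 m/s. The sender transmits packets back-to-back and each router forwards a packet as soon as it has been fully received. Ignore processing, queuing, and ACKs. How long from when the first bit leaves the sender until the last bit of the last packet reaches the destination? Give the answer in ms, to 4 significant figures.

4.253 ms

Per-hop transmission t_tx = L/R = 4000/87000000 = 0.045977 ms.
Per-hop propagation t_prop = 17300/300000000 = 0.0576667 ms.
Pipeline fill: first packet needs 2·t_tx to clear all hops; remaining 88 packets each add one t_tx.
Total = (2+89-1)·t_tx + 2·t_prop = 90·0.045977 + 2·0.0576667 = 4.253 ms.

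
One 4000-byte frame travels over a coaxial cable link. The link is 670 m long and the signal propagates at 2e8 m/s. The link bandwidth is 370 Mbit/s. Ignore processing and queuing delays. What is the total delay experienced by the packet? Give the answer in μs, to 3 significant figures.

L = 4000 × 8 = 32000 bits.
Transmission delay = L/R = 32000 / 370000000 = 86.4865 μs.
Propagation delay = d/s = 670 m / 200000000 m/s = 3.35 μs.
Total = 89.8 μs.

89.8 μs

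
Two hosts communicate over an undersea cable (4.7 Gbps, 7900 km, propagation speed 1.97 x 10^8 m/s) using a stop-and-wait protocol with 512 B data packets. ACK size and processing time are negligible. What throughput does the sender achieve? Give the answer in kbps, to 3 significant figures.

51.1 kbps

t_tx = L/R = 4096/4700000000 = 8.71489e-07 s.
t_prop = 7900000/197000000 = 0.0401015 s; RTT = 0.080203 s.
Cycle = t_tx + RTT = 0.0802039 s.
Throughput = L / cycle = 4096 / 0.0802039 = 51.1 kbps.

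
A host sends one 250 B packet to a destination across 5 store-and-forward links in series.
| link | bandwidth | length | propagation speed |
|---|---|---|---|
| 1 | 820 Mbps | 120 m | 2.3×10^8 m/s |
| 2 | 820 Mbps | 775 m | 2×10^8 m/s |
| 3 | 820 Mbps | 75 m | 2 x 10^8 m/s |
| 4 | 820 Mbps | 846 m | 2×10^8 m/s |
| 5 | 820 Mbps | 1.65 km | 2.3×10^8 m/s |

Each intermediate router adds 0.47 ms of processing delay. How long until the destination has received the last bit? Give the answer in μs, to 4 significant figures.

1908 μs

L = 250 × 8 = 2000 bits.
Transmission delay per hop = L/R = 2000/820000000 = 2.43902 μs; 5 hops → 12.1951 μs.
Propagation delays (d/s per hop): 0.521739, 3.875, 0.375, 4.23, 7.17391 μs; sum = 16.1757 μs.
Processing at 4 router(s): 4 × 0.47 ms = 1880 μs.
End-to-end = 1908 μs.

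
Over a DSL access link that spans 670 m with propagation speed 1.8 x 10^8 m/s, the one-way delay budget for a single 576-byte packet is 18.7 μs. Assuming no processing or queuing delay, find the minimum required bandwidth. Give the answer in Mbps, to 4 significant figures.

L = 4608 bits.
Propagation delay = 670 / 180000000 = 3.72222 μs.
Transmission budget = 18.7 − 3.72222 = 14.9778 μs.
R ≥ L / t_tx = 4608 bits / 1.49778e-05 s = 307.7 Mbps.

307.7 Mbps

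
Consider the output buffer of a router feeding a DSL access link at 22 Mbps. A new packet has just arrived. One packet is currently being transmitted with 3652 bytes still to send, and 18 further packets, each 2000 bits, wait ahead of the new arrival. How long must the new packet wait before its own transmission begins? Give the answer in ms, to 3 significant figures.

Each queued packet: L/R = 2000/22000000 = 0.0909091 ms.
18 queued → 1.63636 ms.
Plus remaining 29216 bits of current packet: 1.328 ms.
Queuing delay = 2.96 ms.

2.96 ms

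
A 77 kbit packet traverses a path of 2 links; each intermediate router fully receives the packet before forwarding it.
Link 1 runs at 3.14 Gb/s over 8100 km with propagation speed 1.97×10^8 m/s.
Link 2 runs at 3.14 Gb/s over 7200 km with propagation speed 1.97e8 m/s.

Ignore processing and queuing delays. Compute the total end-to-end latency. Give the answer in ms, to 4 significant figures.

77.71 ms

L = 77000 bits.
Transmission delay per hop = L/R = 77000/3140000000 = 0.0245223 ms; 2 hops → 0.0490446 ms.
Propagation delays (d/s per hop): 41.1168, 36.5482 ms; sum = 77.665 ms.
End-to-end = 77.71 ms.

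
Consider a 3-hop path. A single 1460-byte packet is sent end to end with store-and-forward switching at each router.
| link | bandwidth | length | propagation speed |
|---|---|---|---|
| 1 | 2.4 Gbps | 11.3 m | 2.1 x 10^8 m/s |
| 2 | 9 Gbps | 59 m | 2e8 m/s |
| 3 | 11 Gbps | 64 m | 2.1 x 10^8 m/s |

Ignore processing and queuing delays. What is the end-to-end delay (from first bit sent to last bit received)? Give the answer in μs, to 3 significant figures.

L = 1460 × 8 = 11680 bits.
Transmission delays (L/R per hop): 4.86667, 1.29778, 1.06182 μs; sum = 7.22626 μs.
Propagation delays (d/s per hop): 0.0538095, 0.295, 0.304762 μs; sum = 0.653571 μs.
End-to-end = 7.88 μs.

7.88 μs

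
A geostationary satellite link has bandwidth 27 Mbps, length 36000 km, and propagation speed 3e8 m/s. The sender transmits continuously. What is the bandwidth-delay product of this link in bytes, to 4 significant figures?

405000 bytes

Propagation delay = 36000000 / 300000000 = 0.12 s.
BDP = R × t_prop = 27000000 × 0.12 = 3240000 bits.
In bytes: 3240000/8 = 405000 bytes.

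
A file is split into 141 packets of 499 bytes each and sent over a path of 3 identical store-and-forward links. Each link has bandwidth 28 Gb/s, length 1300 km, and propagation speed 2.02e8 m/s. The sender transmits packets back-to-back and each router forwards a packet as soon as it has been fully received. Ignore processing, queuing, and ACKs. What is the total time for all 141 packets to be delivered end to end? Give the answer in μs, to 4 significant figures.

19330 μs

Per-hop transmission t_tx = L/R = 3992/28000000000 = 0.142571 μs.
Per-hop propagation t_prop = 1300000/202000000 = 6435.64 μs.
Pipeline fill: first packet needs 3·t_tx to clear all hops; remaining 140 packets each add one t_tx.
Total = (3+141-1)·t_tx + 3·t_prop = 143·0.142571 + 3·6435.64 = 19330 μs.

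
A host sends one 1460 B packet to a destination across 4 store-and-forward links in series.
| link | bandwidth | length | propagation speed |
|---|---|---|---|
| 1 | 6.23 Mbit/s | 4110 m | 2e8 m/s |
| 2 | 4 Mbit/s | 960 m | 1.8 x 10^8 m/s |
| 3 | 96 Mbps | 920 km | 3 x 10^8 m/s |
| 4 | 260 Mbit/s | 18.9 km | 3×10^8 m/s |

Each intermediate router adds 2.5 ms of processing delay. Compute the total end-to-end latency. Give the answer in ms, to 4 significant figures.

L = 1460 × 8 = 11680 bits.
Transmission delays (L/R per hop): 1.8748, 2.92, 0.121667, 0.0449231 ms; sum = 4.96139 ms.
Propagation delays (d/s per hop): 0.02055, 0.00533333, 3.06667, 0.063 ms; sum = 3.15555 ms.
Processing at 3 router(s): 3 × 2.5 ms = 7.5 ms.
End-to-end = 15.62 ms.

15.62 ms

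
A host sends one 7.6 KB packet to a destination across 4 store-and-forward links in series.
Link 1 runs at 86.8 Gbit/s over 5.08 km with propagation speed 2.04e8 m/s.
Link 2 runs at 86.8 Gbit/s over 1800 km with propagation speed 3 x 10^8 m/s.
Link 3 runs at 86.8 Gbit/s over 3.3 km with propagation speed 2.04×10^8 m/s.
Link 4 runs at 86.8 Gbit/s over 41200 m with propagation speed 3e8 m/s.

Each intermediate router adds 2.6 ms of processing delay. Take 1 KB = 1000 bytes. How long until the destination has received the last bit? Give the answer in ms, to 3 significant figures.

L = 60800 bits.
Transmission delay per hop = L/R = 60800/86800000000 = 0.000700461 ms; 4 hops → 0.00280184 ms.
Propagation delays (d/s per hop): 0.024902, 6, 0.0161765, 0.137333 ms; sum = 6.17841 ms.
Processing at 3 router(s): 3 × 2.6 ms = 7.8 ms.
End-to-end = 14.0 ms.

14.0 ms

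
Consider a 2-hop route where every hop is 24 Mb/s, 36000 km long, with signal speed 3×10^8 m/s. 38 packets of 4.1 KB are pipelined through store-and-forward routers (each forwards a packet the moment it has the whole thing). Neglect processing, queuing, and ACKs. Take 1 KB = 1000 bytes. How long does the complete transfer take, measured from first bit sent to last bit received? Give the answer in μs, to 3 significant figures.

293000 μs

Per-hop transmission t_tx = L/R = 32800/24000000 = 1366.67 μs.
Per-hop propagation t_prop = 36000000/300000000 = 120000 μs.
Pipeline fill: first packet needs 2·t_tx to clear all hops; remaining 37 packets each add one t_tx.
Total = (2+38-1)·t_tx + 2·t_prop = 39·1366.67 + 2·120000 = 293000 μs.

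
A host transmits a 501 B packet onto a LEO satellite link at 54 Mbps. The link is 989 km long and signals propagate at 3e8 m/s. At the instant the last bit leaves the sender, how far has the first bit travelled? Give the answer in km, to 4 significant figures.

t_tx = L/R = 4008/54000000 = 7.42222e-05 s.
Distance = s × t_tx = 300000000 × 7.42222e-05 = 22.27 km.

22.27 km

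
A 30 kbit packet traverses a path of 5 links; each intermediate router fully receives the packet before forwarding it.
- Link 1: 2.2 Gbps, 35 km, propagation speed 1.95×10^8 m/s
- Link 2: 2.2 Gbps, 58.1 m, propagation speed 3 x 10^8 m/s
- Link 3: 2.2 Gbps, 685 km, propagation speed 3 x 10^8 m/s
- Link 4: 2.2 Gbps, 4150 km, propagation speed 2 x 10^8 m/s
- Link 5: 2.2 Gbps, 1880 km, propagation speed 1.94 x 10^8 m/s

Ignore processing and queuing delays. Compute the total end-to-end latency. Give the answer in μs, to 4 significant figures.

32970 μs

L = 30000 bits.
Transmission delay per hop = L/R = 30000/2200000000 = 13.6364 μs; 5 hops → 68.1818 μs.
Propagation delays (d/s per hop): 179.487, 0.193667, 2283.33, 20750, 9690.72 μs; sum = 32903.7 μs.
End-to-end = 32970 μs.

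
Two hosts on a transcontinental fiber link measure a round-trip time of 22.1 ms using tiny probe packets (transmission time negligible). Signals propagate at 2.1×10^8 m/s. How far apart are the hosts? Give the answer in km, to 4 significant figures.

2321 km

One-way propagation = RTT/2 = 11.05 ms.
d = s × t = 210000000 × 0.01105 = 2321 km.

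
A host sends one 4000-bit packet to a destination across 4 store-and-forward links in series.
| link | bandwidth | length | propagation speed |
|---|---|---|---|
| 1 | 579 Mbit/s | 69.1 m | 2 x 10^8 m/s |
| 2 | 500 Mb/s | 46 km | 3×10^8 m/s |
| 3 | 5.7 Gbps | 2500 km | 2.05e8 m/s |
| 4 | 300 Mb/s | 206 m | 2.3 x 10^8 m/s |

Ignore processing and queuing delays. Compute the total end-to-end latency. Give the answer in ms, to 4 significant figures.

12.38 ms

Transmission delays (L/R per hop): 0.00690846, 0.008, 0.000701754, 0.0133333 ms; sum = 0.0289436 ms.
Propagation delays (d/s per hop): 0.0003455, 0.153333, 12.1951, 0.000895652 ms; sum = 12.3497 ms.
End-to-end = 12.38 ms.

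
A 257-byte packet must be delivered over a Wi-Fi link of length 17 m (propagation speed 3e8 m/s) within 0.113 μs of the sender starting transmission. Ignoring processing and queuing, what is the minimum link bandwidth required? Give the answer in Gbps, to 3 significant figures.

36.5 Gbps

L = 2056 bits.
Propagation delay = 17 / 300000000 = 0.0566667 μs.
Transmission budget = 0.113 − 0.0566667 = 0.0563333 μs.
R ≥ L / t_tx = 2056 bits / 5.63333e-08 s = 36.5 Gbps.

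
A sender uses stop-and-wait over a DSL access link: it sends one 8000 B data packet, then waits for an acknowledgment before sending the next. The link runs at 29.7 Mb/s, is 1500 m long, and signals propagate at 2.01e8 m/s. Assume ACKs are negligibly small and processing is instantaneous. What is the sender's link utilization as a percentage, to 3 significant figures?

t_tx = L/R = 64000/29700000 = 0.00215488 s.
t_prop = 1500/2.01e+08 = 7.46269e-06 s; RTT = 1.49254e-05 s.
Cycle = t_tx + RTT = 0.00216981 s.
Utilization = t_tx / cycle = 0.00215488/0.00216981 = 99.3 %.

99.3 %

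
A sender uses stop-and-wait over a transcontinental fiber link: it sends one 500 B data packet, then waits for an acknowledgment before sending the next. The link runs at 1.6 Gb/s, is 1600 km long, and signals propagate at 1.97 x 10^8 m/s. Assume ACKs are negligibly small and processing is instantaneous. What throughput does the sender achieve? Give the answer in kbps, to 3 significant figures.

246 kbps

t_tx = L/R = 4000/1600000000 = 2.5e-06 s.
t_prop = 1600000/197000000 = 0.00812183 s; RTT = 0.0162437 s.
Cycle = t_tx + RTT = 0.0162462 s.
Throughput = L / cycle = 4000 / 0.0162462 = 246 kbps.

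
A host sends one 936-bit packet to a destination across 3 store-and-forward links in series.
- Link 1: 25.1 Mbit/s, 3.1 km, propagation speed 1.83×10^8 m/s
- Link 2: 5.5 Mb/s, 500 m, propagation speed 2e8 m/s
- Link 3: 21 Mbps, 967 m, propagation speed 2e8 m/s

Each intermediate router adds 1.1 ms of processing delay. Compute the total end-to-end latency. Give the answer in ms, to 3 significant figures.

2.48 ms

Transmission delays (L/R per hop): 0.0372908, 0.170182, 0.0445714 ms; sum = 0.252044 ms.
Propagation delays (d/s per hop): 0.0169399, 0.0025, 0.004835 ms; sum = 0.0242749 ms.
Processing at 2 router(s): 2 × 1.1 ms = 2.2 ms.
End-to-end = 2.48 ms.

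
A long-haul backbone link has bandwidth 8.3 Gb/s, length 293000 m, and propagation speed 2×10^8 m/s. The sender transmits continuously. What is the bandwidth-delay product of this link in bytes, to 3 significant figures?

Propagation delay = 293000 / 200000000 = 0.001465 s.
BDP = R × t_prop = 8.3e+09 × 0.001465 = 12159500 bits.
In bytes: 12159500/8 = 1520000 bytes.

1520000 bytes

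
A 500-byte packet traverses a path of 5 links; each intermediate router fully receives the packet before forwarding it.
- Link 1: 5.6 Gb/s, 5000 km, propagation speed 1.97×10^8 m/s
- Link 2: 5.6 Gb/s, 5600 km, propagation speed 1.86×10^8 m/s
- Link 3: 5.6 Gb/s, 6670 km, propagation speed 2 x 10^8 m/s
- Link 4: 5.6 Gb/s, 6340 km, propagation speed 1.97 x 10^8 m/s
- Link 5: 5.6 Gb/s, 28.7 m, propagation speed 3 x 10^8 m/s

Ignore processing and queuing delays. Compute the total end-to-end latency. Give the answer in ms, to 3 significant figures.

L = 500 × 8 = 4000 bits.
Transmission delay per hop = L/R = 4000/5600000000 = 0.000714286 ms; 5 hops → 0.00357143 ms.
Propagation delays (d/s per hop): 25.3807, 30.1075, 33.35, 32.1827, 9.56667e-05 ms; sum = 121.021 ms.
End-to-end = 121 ms.

121 ms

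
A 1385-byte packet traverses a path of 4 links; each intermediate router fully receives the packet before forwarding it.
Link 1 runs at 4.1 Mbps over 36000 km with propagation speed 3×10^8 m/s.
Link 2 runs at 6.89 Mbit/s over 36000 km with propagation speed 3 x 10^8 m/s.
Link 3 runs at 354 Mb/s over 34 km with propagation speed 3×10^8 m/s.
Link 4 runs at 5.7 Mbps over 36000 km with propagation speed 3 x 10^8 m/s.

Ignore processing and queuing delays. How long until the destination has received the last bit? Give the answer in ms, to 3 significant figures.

L = 1385 × 8 = 11080 bits.
Transmission delays (L/R per hop): 2.70244, 1.60813, 0.0312994, 1.94386 ms; sum = 6.28573 ms.
Propagation delays (d/s per hop): 120, 120, 0.113333, 120 ms; sum = 360.113 ms.
End-to-end = 366 ms.

366 ms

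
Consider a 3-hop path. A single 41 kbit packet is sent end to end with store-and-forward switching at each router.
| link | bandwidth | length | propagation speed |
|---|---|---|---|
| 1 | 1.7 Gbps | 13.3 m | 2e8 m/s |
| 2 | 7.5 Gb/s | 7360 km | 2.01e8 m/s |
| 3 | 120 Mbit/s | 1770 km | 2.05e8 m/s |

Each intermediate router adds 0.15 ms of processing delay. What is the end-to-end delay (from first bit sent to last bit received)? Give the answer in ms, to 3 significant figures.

L = 41000 bits.
Transmission delays (L/R per hop): 0.0241176, 0.00546667, 0.341667 ms; sum = 0.371251 ms.
Propagation delays (d/s per hop): 6.65e-05, 36.6169, 8.63415 ms; sum = 45.2511 ms.
Processing at 2 router(s): 2 × 0.15 ms = 0.3 ms.
End-to-end = 45.9 ms.

45.9 ms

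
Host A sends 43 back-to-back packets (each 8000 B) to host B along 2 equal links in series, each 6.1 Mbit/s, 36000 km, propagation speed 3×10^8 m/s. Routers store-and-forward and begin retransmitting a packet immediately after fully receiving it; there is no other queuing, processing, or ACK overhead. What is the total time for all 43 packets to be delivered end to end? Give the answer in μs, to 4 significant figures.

Per-hop transmission t_tx = L/R = 64000/6100000 = 10491.8 μs.
Per-hop propagation t_prop = 36000000/300000000 = 120000 μs.
Pipeline fill: first packet needs 2·t_tx to clear all hops; remaining 42 packets each add one t_tx.
Total = (2+43-1)·t_tx + 2·t_prop = 44·10491.8 + 2·120000 = 701600 μs.

701600 μs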